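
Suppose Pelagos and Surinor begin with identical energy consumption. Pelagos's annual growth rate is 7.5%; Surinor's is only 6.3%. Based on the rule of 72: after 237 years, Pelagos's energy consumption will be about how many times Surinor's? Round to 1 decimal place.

around 15.5 times

Only the 1.2-point difference matters.
72/1.2 ≈ 60.00 years per doubling of the ratio; 237 years gives 3.95 doublings, so ≈ 15.5×.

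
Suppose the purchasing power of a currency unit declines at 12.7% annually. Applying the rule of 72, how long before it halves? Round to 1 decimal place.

approximately 5.7 years

Falling at 12.7%, it halves about every 72/12.7 = 5.67 years.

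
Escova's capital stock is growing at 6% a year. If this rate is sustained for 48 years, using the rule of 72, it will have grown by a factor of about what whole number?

Doubling time ≈ 72/6 = 12.00 years.
48/12.00 ≈ 4 doublings, so about 2^4 = 16×.

16 times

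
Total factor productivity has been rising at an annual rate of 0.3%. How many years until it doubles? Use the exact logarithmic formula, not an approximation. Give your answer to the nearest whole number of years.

t = ln(2) / ln(1 + 0.003) = 0.6931 / 0.002996 ≈ 231.34.
≈ 231 years.

231 years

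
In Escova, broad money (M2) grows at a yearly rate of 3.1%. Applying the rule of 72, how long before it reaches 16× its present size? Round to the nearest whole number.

Doubling time ≈ 72/3.1 = 23.23 years.
Getting to 16× needs 4 doublings: 4 × 23.23 ≈ 93 years.

93 years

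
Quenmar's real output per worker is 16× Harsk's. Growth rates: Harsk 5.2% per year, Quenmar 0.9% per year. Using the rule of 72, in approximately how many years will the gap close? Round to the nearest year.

roughly 67 years

What matters is the difference: 4.3 pp.
Rule of 72 on the gap: the ratio halves every 72/4.3 ≈ 16.74 years.
A 16× gap closes after 4 halvings: 4 × 16.74 ≈ 67 years.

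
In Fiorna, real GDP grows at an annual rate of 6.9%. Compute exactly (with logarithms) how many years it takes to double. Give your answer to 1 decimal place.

t = ln(2) / ln(1 + 0.069) = 0.6931 / 0.066724 ≈ 10.39.

10.4 years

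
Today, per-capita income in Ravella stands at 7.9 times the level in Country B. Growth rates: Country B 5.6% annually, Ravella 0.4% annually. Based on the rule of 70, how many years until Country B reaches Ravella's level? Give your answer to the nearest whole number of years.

approximately 40 years

What matters is the difference: 5.2 pp.
Rule of 70 on the gap: the ratio halves every 70/5.2 ≈ 13.46 years.
A 7.9 times gap takes log₂(7.9) ≈ 2.98 halvings to close: 2.98 × 13.46 ≈ 40 years.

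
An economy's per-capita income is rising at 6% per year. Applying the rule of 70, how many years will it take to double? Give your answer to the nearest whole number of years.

≈ 12 years

70/6 ≈ 11.67, so it doubles roughly every 12 years.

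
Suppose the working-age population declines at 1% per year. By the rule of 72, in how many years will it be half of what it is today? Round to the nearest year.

Falling at 1%, it halves about every 72/1 = 72.00 years.

around 72 years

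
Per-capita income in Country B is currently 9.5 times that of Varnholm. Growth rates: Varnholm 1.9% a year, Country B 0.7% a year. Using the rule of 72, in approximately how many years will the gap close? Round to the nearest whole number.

The growth-rate gap is 1.9% − 0.7% = 1.2 percentage points.
So the ratio between them halves every 72/1.2 ≈ 60.00 years.
A 9.5 times gap takes log₂(9.5) ≈ 3.25 halvings to close: 3.25 × 60.00 ≈ 195 years.

roughly 195 years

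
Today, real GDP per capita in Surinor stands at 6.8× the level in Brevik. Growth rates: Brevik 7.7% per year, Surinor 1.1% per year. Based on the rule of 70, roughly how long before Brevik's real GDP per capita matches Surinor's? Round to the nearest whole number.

≈ 29 years

Brevik gains on Surinor at 7.7% − 1.1% = 6.6 points a year.
At that relative rate the gap halves every 70/6.6 ≈ 10.61 years.
A 6.8× gap takes log₂(6.8) ≈ 2.77 halvings to close: 2.77 × 10.61 ≈ 29 years.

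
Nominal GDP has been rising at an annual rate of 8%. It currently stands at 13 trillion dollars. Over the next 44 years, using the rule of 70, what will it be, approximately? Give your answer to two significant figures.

approximately 420 trillion dollars

Doubling time ≈ 70/8 = 8.75 years.
44 years is 44/8.75 ≈ 5.03 doublings, a factor of 2^5.03 ≈ 32.67.
13 × 32.67 ≈ 420 trillion dollars.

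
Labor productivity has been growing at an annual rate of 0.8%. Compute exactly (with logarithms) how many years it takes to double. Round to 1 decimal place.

t = ln(2) / ln(1 + 0.008) = 0.6931 / 0.007968 ≈ 86.99.

87.0 years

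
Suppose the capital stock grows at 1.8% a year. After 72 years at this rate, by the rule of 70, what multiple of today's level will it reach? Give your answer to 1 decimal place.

≈ 3.6 times

Doubling time ≈ 70/1.8 = 38.89 years.
72 years / 38.89 ≈ 1.85 doublings → factor 2^1.85 ≈ 3.6.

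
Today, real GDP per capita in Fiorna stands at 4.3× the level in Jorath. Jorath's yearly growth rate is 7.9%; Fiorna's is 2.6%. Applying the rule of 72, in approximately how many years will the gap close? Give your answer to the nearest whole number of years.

Jorath gains on Fiorna at 7.9% − 2.6% = 5.3 points a year.
At that relative rate the gap halves every 72/5.3 ≈ 13.58 years.
A 4.3× gap takes log₂(4.3) ≈ 2.10 halvings to close: 2.10 × 13.58 ≈ 29 years.

approximately 29 years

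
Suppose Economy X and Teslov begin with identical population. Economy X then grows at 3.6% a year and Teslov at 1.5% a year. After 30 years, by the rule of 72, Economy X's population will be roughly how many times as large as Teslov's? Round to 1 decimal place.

about 1.8 times

Only the 2.1-point difference matters.
72/2.1 ≈ 34.29 years per doubling of the ratio; 30 years gives 0.87 doublings, so ≈ 1.8×.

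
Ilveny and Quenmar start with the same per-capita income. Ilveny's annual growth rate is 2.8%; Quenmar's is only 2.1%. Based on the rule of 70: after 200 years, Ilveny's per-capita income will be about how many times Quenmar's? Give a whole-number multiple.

Ilveny pulls ahead at 0.7 pp per year, so the ratio doubles every 70/0.7 ≈ 100.00 years.
In 200 years that's 2.00 doublings: 2^2.00 ≈ 4.

4 times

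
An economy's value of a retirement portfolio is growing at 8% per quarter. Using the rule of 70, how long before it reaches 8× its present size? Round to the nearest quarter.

At 8% it doubles every 70/8 ≈ 8.75 quarters.
8× is 3 doublings, so 3 × 8.75 ≈ 26 quarters.

about 26 quarters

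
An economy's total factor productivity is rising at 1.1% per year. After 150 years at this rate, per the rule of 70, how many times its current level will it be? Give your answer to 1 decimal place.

Doubles every ≈ 63.64 years (70/1.1).
150 years is 2.36 doublings; 2^2.36 ≈ 5.1×.

5.1 times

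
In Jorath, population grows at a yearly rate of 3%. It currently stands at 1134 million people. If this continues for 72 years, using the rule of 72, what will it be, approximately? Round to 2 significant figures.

9100 million people

Doubling time ≈ 72/3 = 24.00 years.
72 years is 72/24.00 ≈ 3.00 doublings, a factor of 2^3.00 ≈ 8.00.
1134 × 8.00 ≈ 9100 million people.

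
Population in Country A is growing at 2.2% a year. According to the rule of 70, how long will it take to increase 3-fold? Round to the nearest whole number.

about 50 years

Doubling time ≈ 70/2.2 = 31.82 years.
3× is log₂ 3 ≈ 1.58 doublings, so ≈ 1.58 × 31.82 = 50 years.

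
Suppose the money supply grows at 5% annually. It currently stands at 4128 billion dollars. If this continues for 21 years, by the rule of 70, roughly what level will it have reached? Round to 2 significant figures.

It doubles every 70/5 ≈ 14.00 years, so 21 years is 1.50 doublings.
2^1.50 ≈ 2.83; 4128 × 2.83 ≈ 12000 billion dollars.

approximately 12000 billion dollars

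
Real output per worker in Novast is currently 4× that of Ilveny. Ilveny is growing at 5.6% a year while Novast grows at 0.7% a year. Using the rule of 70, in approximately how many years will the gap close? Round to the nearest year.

The growth-rate gap is 5.6% − 0.7% = 4.9 percentage points.
So the ratio between them halves every 70/4.9 ≈ 14.29 years.
A 4× gap closes after 2 halvings: 2 × 14.29 ≈ 29 years.

29 years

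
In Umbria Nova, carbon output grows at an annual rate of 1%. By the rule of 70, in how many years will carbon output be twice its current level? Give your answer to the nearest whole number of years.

about 70 years

Doubling time ≈ 70 / 1 = 70.00 years.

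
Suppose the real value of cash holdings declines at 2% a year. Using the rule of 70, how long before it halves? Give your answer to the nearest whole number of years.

Halving time ≈ 70 / 2 = 35.00 → 35 years.

35 years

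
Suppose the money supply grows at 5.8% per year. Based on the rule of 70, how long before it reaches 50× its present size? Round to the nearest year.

Doubling time ≈ 70/5.8 = 12.07 years.
50× is log₂ 50 ≈ 5.64 doublings, so ≈ 5.64 × 12.07 = 68 years.

about 68 years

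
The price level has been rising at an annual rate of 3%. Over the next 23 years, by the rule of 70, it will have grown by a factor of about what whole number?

70/3 ≈ 23.33 years per doubling.
23 years fits 1 doubling: 2^1 = 2.

roughly 2 times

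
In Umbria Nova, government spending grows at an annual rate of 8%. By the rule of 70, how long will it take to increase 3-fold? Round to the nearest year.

At 8% it doubles every 70/8 ≈ 8.75 years.
3× is log₂ 3 ≈ 1.58 doublings, so ≈ 1.58 × 8.75 = 14 years.

approximately 14 years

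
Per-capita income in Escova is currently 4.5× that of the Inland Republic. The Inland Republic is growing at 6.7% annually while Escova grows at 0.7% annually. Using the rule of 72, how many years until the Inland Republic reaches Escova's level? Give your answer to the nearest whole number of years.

roughly 26 years

The growth-rate gap is 6.7% − 0.7% = 6 percentage points.
So the ratio between them halves every 72/6 ≈ 12.00 years.
A 4.5× gap takes log₂(4.5) ≈ 2.17 halvings to close: 2.17 × 12.00 ≈ 26 years.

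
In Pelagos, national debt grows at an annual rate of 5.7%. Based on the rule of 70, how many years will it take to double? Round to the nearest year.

At 5.7%, doubling takes about 70/5.7 = 12.28 years.

12 years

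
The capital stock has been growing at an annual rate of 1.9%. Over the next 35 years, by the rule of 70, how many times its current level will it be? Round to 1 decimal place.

around 1.9 times

Doubles every ≈ 36.84 years (70/1.9).
35 years is 0.95 doublings; 2^0.95 ≈ 1.9×.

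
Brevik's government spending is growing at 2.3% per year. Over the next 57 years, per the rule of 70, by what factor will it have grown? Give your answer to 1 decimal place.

Doubling time ≈ 70/2.3 = 30.43 years.
57 years / 30.43 ≈ 1.87 doublings → factor 2^1.87 ≈ 3.7.

around 3.7 times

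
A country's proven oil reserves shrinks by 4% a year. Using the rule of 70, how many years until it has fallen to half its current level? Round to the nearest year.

Halving time ≈ 70 / 4 = 17.50 → 18 years.

18 years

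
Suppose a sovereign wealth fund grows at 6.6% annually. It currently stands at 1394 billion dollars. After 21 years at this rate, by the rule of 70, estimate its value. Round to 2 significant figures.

It doubles every 70/6.6 ≈ 10.61 years, so 21 years is 1.98 doublings.
2^1.98 ≈ 3.94; 1394 × 3.94 ≈ 5500 billion dollars.

≈ 5500 billion dollars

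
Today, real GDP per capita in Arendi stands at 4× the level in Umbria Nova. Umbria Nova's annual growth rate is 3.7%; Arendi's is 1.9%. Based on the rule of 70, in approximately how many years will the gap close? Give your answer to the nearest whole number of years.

Umbria Nova gains on Arendi at 3.7% − 1.9% = 1.8 points a year.
At that relative rate the gap halves every 70/1.8 ≈ 38.89 years.
A 4× gap closes after 2 halvings: 2 × 38.89 ≈ 78 years.

approximately 78 years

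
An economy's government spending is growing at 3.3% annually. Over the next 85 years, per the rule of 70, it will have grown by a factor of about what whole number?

about 16 times

At 3.3% one doubling takes ≈ 21.21 years; 85 years is 4 of them, so ×16.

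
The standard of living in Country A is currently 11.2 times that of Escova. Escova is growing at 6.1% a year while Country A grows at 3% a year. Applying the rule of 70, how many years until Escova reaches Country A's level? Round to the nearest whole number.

around 79 years

Escova gains on Country A at 6.1% − 3% = 3.1 points a year.
At that relative rate the gap halves every 70/3.1 ≈ 22.58 years.
An 11.2 times gap takes log₂(11.2) ≈ 3.49 halvings to close: 3.49 × 22.58 ≈ 79 years.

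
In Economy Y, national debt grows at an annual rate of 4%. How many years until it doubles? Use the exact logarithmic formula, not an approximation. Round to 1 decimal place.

17.7 years

t = ln(2) / ln(1 + 0.04) = 0.6931 / 0.039221 ≈ 17.67.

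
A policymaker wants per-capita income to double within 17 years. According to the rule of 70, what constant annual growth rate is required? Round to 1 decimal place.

4.1%

70 / 17 ≈ 4.12, so about 4.1% annually.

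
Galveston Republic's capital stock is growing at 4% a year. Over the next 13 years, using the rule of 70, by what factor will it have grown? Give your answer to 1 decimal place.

Doubles every ≈ 17.50 years (70/4).
13 years is 0.74 doublings; 2^0.74 ≈ 1.7×.

around 1.7 times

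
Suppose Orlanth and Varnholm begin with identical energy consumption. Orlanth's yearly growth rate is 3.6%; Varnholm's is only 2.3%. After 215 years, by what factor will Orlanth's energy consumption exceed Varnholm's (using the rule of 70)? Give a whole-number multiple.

Only the 1.3-point difference matters.
70/1.3 ≈ 53.85 years per doubling of the ratio; 215 years gives 3.99 doublings, so ≈ 16×.

16 times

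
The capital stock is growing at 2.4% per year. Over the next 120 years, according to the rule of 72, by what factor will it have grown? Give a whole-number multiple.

around 16 times

At 2.4% one doubling takes ≈ 30.00 years; 120 years is 4 of them, so ×16.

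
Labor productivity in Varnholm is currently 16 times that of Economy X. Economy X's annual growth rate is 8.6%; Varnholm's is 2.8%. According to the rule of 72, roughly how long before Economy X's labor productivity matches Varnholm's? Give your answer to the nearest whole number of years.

The growth-rate gap is 8.6% − 2.8% = 5.8 percentage points.
So the ratio between them halves every 72/5.8 ≈ 12.41 years.
A 16 times gap closes after 4 halvings: 4 × 12.41 ≈ 50 years.

50 years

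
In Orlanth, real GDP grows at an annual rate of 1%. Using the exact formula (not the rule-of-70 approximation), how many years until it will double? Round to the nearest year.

t = ln(2) / ln(1 + 0.01) = 0.6931 / 0.009950 ≈ 69.66.
≈ 70 years.

70 years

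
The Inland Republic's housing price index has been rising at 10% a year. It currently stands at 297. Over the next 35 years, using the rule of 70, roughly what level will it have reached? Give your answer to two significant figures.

It doubles every 70/10 ≈ 7.00 years, so 35 years is 5.00 doublings.
2^5.00 ≈ 32.00; 297 × 32.00 ≈ 9500.

around 9500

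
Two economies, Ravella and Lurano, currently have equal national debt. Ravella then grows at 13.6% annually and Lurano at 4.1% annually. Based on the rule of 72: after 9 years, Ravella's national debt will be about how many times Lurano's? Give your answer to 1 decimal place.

roughly 2.3 times

Rate gap = 13.6% − 4.1% = 9.5 points.
The ratio doubles every 72/9.5 ≈ 7.58 years.
9/7.58 ≈ 1.19 doublings → ratio ≈ 2^1.19 ≈ 2.3.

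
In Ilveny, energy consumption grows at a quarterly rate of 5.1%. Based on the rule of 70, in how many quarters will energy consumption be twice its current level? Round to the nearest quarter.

70/5.1 ≈ 13.73, so it doubles roughly every 14 quarters.

about 14 quarters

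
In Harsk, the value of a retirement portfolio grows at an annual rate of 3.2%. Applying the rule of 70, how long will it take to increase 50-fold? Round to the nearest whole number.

roughly 123 years

At 3.2% it doubles every 70/3.2 ≈ 21.88 years.
50× is log₂ 50 ≈ 5.64 doublings, so ≈ 5.64 × 21.88 = 123 years.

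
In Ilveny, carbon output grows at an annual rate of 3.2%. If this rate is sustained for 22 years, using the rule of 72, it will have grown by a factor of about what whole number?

At 3.2% one doubling takes ≈ 22.50 years; 22 years is 1 of them, so ×2.

≈ 2 times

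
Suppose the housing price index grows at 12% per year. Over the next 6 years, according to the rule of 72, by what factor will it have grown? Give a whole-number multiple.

2 times

At 12% one doubling takes ≈ 6.00 years; 6 years is 1 of them, so ×2.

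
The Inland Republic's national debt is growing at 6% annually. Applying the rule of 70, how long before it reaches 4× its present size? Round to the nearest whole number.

around 23 years

Doubling time ≈ 70/6 = 11.67 years.
4× is 2 doublings, so 2 × 11.67 ≈ 23 years.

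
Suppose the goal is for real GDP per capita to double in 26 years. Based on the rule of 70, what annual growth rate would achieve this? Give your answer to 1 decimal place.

around 2.7%

70 / 26 ≈ 2.69, so about 2.7% annually.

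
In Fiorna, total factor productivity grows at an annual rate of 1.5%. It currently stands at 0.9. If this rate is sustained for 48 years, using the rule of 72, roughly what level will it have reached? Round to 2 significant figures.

Doubling time ≈ 72/1.5 = 48.00 years.
48 years is 48/48.00 ≈ 1.00 doublings, a factor of 2^1.00 ≈ 2.00.
0.9 × 2.00 ≈ 1.8.

roughly 1.8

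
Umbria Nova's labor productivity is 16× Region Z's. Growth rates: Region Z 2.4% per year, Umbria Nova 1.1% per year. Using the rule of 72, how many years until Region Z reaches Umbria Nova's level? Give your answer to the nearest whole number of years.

Region Z gains on Umbria Nova at 2.4% − 1.1% = 1.3 points a year.
At that relative rate the gap halves every 72/1.3 ≈ 55.38 years.
A 16× gap closes after 4 halvings: 4 × 55.38 ≈ 222 years.

≈ 222 years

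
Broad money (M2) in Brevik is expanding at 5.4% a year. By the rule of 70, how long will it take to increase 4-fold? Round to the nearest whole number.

At 5.4% it doubles every 70/5.4 ≈ 12.96 years.
4× is 2 doublings, so 2 × 12.96 ≈ 26 years.

26 years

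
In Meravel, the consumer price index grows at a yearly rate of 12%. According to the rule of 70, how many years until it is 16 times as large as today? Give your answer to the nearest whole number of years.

23 years

One doubling takes 70/12 = 5.83 years.
Getting to 16× needs 4 doublings: 4 × 5.83 ≈ 23 years.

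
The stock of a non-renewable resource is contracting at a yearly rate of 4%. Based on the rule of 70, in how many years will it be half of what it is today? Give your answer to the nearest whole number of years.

about 18 years

Halving time ≈ 70 / 4 = 17.50 → 18 years.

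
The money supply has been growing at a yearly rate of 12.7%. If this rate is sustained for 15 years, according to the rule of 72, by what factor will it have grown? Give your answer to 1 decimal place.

6.3 times

Doubles every ≈ 5.67 years (72/12.7).
15 years is 2.65 doublings; 2^2.65 ≈ 6.3×.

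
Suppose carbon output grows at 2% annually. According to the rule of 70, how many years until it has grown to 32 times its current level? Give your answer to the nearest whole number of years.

At 2% it doubles every 70/2 ≈ 35.00 years.
32× is 5 doublings, so 5 × 35.00 ≈ 175 years.

around 175 years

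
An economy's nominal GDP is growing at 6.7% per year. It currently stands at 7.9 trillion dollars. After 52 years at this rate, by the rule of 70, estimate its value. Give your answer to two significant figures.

Doubling time ≈ 70/6.7 = 10.45 years.
52 years is 52/10.45 ≈ 4.98 doublings, a factor of 2^4.98 ≈ 31.56.
7.9 × 31.56 ≈ 250 trillion dollars.

roughly 250 trillion dollars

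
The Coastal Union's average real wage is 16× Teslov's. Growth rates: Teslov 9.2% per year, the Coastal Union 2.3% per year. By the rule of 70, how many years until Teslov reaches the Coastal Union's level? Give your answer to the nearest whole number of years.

The growth-rate gap is 9.2% − 2.3% = 6.9 percentage points.
So the ratio between them halves every 70/6.9 ≈ 10.14 years.
A 16× gap closes after 4 halvings: 4 × 10.14 ≈ 41 years.

41 years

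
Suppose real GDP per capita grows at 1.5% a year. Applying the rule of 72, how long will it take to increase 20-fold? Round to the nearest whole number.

approximately 207 years

At 1.5% it doubles every 72/1.5 ≈ 48.00 years.
Reaching 20× takes log₂(20) ≈ 4.32 doublings.
4.32 × 48.00 ≈ 207 years.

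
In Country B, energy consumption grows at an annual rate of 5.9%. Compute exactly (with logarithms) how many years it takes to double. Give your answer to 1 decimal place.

12.1 years

t = ln(2) / ln(1 + 0.059) = 0.6931 / 0.057325 ≈ 12.09.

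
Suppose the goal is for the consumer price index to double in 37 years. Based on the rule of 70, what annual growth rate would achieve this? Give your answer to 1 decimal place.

70 / 37 ≈ 1.89, so about 1.9% a year.

around 1.9%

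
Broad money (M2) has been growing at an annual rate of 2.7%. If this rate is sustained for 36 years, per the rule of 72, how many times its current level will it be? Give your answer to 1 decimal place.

Doubles every ≈ 26.67 years (72/2.7).
36 years is 1.35 doublings; 2^1.35 ≈ 2.5×.

2.5 times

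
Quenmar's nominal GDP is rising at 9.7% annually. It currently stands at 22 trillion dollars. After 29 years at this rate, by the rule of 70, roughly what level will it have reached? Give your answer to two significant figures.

about 360 trillion dollars

It doubles every 70/9.7 ≈ 7.22 years, so 29 years is 4.02 doublings.
2^4.02 ≈ 16.22; 22 × 16.22 ≈ 360 trillion dollars.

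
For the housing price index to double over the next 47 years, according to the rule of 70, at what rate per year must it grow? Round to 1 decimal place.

roughly 1.5% per year

70 / 47 ≈ 1.49, so about 1.5% per year.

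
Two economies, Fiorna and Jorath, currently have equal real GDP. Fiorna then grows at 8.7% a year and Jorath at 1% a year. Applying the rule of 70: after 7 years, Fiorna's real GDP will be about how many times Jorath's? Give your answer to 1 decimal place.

approximately 1.7 times

Rate gap = 8.7% − 1% = 7.7 points.
The ratio doubles every 70/7.7 ≈ 9.09 years.
7/9.09 ≈ 0.77 doublings → ratio ≈ 2^0.77 ≈ 1.7.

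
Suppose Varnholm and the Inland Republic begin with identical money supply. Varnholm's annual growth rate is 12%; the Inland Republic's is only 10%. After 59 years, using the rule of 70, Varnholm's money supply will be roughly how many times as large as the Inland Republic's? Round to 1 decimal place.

Rate gap = 12% − 10% = 2 points.
The ratio doubles every 70/2 ≈ 35.00 years.
59/35.00 ≈ 1.69 doublings → ratio ≈ 2^1.69 ≈ 3.2.

3.2 times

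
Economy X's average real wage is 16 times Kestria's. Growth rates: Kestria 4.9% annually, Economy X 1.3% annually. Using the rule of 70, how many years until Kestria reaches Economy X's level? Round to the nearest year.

about 78 years

Kestria gains on Economy X at 4.9% − 1.3% = 3.6 points a year.
At that relative rate the gap halves every 70/3.6 ≈ 19.44 years.
A 16 times gap closes after 4 halvings: 4 × 19.44 ≈ 78 years.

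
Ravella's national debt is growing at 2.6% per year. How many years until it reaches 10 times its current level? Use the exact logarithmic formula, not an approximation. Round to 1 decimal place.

t = ln(10) / ln(1 + 0.026) = 2.3026 / 0.025668 ≈ 89.71.

89.7 years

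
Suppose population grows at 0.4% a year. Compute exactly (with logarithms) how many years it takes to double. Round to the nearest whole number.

t = ln(2) / ln(1 + 0.004) = 0.6931 / 0.003992 ≈ 173.62.
≈ 174 years.

174 years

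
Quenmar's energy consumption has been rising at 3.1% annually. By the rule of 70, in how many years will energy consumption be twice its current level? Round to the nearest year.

70/3.1 ≈ 22.58, so it doubles roughly every 23 years.

approximately 23 years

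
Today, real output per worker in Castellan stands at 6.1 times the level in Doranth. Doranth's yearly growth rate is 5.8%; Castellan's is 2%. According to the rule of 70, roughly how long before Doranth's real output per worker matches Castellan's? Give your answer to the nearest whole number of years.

What matters is the difference: 3.8 pp.
Rule of 70 on the gap: the ratio halves every 70/3.8 ≈ 18.42 years.
A 6.1 times gap takes log₂(6.1) ≈ 2.61 halvings to close: 2.61 × 18.42 ≈ 48 years.

approximately 48 years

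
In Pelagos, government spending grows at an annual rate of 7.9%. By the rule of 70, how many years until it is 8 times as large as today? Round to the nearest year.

around 27 years

Doubling time ≈ 70/7.9 = 8.86 years.
8× is 3 doublings, so 3 × 8.86 ≈ 27 years.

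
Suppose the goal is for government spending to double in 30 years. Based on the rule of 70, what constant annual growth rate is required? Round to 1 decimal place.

roughly 2.3% annually

70 / 30 ≈ 2.33, so about 2.3% annually.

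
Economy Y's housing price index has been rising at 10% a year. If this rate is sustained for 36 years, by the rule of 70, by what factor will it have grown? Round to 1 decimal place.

Doubling time ≈ 70/10 = 7.00 years.
36 years / 7.00 ≈ 5.14 doublings → factor 2^5.14 ≈ 35.3.

35.3 times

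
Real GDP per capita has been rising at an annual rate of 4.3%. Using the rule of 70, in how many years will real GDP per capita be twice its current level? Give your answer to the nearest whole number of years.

approximately 16 years

Doubling time ≈ 70 / 4.3 = 16.28 years.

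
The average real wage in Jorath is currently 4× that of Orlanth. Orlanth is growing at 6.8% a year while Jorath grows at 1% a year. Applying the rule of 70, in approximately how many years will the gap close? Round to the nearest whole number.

Orlanth gains on Jorath at 6.8% − 1% = 5.8 points a year.
At that relative rate the gap halves every 70/5.8 ≈ 12.07 years.
A 4× gap closes after 2 halvings: 2 × 12.07 ≈ 24 years.

24 years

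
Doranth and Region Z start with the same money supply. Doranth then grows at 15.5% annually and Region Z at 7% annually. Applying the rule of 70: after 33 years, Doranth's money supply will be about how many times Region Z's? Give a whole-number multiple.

Rate gap = 15.5% − 7% = 8.5 points.
The ratio doubles every 70/8.5 ≈ 8.24 years.
33/8.24 ≈ 4.00 doublings → ratio ≈ 2^4.00 ≈ 16.

16 times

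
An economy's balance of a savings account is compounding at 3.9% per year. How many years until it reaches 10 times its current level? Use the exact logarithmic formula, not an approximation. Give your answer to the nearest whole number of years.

t = ln(10) / ln(1 + 0.039) = 2.3026 / 0.038259 ≈ 60.18.
≈ 60 years.

60 years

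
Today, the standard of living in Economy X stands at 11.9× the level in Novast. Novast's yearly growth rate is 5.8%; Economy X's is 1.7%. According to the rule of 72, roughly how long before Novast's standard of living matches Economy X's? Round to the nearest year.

approximately 63 years

Novast gains on Economy X at 5.8% − 1.7% = 4.1 points a year.
At that relative rate the gap halves every 72/4.1 ≈ 17.56 years.
An 11.9× gap takes log₂(11.9) ≈ 3.57 halvings to close: 3.57 × 17.56 ≈ 63 years.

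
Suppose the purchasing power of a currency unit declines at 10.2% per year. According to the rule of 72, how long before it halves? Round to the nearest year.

Halving time ≈ 72 / 10.2 = 7.06 → 7 years.

around 7 years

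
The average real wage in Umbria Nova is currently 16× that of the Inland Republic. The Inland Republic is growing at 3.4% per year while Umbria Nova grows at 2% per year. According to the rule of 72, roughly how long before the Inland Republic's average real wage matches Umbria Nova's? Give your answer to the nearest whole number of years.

around 206 years

What matters is the difference: 1.4 pp.
Rule of 72 on the gap: the ratio halves every 72/1.4 ≈ 51.43 years.
A 16× gap closes after 4 halvings: 4 × 51.43 ≈ 206 years.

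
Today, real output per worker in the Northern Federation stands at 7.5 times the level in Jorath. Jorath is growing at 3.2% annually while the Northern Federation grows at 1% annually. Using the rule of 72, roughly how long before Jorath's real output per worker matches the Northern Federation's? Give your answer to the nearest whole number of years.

95 years

The growth-rate gap is 3.2% − 1% = 2.2 percentage points.
So the ratio between them halves every 72/2.2 ≈ 32.73 years.
A 7.5 times gap takes log₂(7.5) ≈ 2.91 halvings to close: 2.91 × 32.73 ≈ 95 years.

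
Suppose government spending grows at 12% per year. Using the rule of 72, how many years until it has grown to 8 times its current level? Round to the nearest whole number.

One doubling takes 72/12 = 6.00 years.
8× is 3 doublings, so 3 × 6.00 ≈ 18 years.

roughly 18 years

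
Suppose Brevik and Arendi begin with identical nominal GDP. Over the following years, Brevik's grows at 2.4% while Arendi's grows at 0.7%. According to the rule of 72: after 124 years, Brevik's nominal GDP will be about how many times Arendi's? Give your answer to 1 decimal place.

≈ 7.6 times

Only the 1.7-point difference matters.
72/1.7 ≈ 42.35 years per doubling of the ratio; 124 years gives 2.93 doublings, so ≈ 7.6×.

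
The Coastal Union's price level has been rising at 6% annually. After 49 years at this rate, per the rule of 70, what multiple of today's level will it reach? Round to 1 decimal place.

Doubling time ≈ 70/6 = 11.67 years.
49 years / 11.67 ≈ 4.20 doublings → factor 2^4.20 ≈ 18.4.

approximately 18.4 times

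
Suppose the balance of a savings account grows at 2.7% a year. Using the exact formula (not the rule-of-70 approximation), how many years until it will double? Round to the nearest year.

t = ln(2) / ln(1 + 0.027) = 0.6931 / 0.026642 ≈ 26.02.
≈ 26 years.

26 years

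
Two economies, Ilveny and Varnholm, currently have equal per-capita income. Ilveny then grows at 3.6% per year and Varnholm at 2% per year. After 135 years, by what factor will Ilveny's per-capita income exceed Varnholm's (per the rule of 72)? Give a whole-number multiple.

Rate gap = 3.6% − 2% = 1.6 points.
The ratio doubles every 72/1.6 ≈ 45.00 years.
135/45.00 ≈ 3.00 doublings → ratio ≈ 2^3.00 ≈ 8.

around 8 times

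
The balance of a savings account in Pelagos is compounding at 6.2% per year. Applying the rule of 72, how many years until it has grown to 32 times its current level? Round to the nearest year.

58 years

One doubling takes 72/6.2 = 11.61 years.
32× is 5 doublings, so 5 × 11.61 ≈ 58 years.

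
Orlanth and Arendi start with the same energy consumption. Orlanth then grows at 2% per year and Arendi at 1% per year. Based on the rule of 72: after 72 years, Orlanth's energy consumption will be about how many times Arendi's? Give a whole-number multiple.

Only the 1-point difference matters.
72/1 ≈ 72.00 years per doubling of the ratio; 72 years gives 1.00 doublings, so ≈ 2×.

≈ 2 times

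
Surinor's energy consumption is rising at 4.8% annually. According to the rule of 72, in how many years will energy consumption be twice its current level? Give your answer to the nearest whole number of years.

Doubling time ≈ 72 / 4.8 = 15.00 years.

roughly 15 years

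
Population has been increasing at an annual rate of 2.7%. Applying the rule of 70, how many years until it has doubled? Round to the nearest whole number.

Doubling time ≈ 70 / 2.7 = 25.93 years.

about 26 years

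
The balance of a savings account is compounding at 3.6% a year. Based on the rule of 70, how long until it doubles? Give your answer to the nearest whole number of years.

around 19 years

Doubling time ≈ 70 / 3.6 = 19.44 years.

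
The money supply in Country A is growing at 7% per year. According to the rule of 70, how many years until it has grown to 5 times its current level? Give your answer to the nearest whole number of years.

approximately 23 years

At 7% it doubles every 70/7 ≈ 10.00 years.
5× is log₂ 5 ≈ 2.32 doublings, so ≈ 2.32 × 10.00 = 23 years.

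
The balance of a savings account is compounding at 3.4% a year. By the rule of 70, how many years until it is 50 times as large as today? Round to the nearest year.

Doubling time ≈ 70/3.4 = 20.59 years.
50× is log₂ 50 ≈ 5.64 doublings, so ≈ 5.64 × 20.59 = 116 years.

about 116 years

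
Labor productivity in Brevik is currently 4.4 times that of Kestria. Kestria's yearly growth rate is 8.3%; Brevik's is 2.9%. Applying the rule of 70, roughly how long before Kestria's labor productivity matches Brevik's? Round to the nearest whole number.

Kestria gains on Brevik at 8.3% − 2.9% = 5.4 points a year.
At that relative rate the gap halves every 70/5.4 ≈ 12.96 years.
A 4.4 times gap takes log₂(4.4) ≈ 2.14 halvings to close: 2.14 × 12.96 ≈ 28 years.

approximately 28 years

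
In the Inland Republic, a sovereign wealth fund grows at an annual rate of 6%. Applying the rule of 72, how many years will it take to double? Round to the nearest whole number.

approximately 12 years

72/6 ≈ 12.00, so it doubles roughly every 12 years.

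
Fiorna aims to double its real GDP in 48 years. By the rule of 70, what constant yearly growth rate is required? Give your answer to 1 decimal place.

around 1.5% per year

70 / 48 ≈ 1.46, so about 1.5% per year.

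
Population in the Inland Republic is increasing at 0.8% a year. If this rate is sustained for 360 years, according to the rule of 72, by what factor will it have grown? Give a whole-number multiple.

Doubling time ≈ 72/0.8 = 90.00 years.
360/90.00 ≈ 4 doublings, so about 2^4 = 16×.

≈ 16 times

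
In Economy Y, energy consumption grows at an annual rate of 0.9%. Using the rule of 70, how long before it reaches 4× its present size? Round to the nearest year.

about 156 years

At 0.9% it doubles every 70/0.9 ≈ 77.78 years.
4 = 2^2, so 2 doublings → 156 years.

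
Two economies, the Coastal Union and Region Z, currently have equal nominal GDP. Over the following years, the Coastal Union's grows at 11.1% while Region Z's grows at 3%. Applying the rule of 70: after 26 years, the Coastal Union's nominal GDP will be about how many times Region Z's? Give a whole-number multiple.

Only the 8.1-point difference matters.
70/8.1 ≈ 8.64 years per doubling of the ratio; 26 years gives 3.01 doublings, so ≈ 8×.

around 8 times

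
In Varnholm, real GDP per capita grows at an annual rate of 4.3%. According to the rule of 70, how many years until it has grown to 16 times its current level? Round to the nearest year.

At 4.3% it doubles every 70/4.3 ≈ 16.28 years.
Getting to 16× needs 4 doublings: 4 × 16.28 ≈ 65 years.

approximately 65 years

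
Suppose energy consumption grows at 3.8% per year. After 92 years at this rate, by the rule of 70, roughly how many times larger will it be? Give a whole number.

≈ 32 times

Doubling time ≈ 70/3.8 = 18.42 years.
92/18.42 ≈ 5 doublings, so about 2^5 = 32×.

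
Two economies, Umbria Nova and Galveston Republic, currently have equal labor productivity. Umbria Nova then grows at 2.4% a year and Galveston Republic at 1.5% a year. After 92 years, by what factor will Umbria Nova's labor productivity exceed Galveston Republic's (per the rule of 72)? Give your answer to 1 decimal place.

Only the 0.9-point difference matters.
72/0.9 ≈ 80.00 years per doubling of the ratio; 92 years gives 1.15 doublings, so ≈ 2.2×.

approximately 2.2 times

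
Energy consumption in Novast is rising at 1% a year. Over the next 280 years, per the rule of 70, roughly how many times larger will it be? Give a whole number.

≈ 16 times

Doubling time ≈ 70/1 = 70.00 years.
280/70.00 ≈ 4 doublings, so about 2^4 = 16×.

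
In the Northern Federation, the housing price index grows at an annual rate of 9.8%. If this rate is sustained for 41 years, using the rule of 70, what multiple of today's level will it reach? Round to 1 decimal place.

53.4 times

Doubling time ≈ 70/9.8 = 7.14 years.
41 years / 7.14 ≈ 5.74 doublings → factor 2^5.74 ≈ 53.4.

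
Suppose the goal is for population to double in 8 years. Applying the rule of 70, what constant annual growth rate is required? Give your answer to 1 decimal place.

approximately 8.8%

70 / 8 ≈ 8.75, so about 8.8% annually.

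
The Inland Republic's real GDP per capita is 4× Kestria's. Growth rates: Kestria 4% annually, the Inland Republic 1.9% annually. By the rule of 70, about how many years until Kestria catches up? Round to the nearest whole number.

The growth-rate gap is 4% − 1.9% = 2.1 percentage points.
So the ratio between them halves every 70/2.1 ≈ 33.33 years.
A 4× gap closes after 2 halvings: 2 × 33.33 ≈ 67 years.

around 67 years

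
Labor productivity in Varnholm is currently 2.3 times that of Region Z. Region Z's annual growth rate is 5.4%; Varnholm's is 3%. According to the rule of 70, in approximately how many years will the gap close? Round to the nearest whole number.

What matters is the difference: 2.4 pp.
Rule of 70 on the gap: the ratio halves every 70/2.4 ≈ 29.17 years.
A 2.3 times gap takes log₂(2.3) ≈ 1.20 halvings to close: 1.20 × 29.17 ≈ 35 years.

≈ 35 years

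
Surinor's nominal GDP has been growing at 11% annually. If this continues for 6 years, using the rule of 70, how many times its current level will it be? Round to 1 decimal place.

about 1.9 times

Doubles every ≈ 6.36 years (70/11).
6 years is 0.94 doublings; 2^0.94 ≈ 1.9×.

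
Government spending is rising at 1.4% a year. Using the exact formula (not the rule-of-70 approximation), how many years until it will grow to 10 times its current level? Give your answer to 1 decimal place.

t = ln(10) / ln(1 + 0.014) = 2.3026 / 0.013903 ≈ 165.62.

165.6 years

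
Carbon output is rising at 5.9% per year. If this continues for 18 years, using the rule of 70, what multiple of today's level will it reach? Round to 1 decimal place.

≈ 2.9 times

Doubles every ≈ 11.86 years (70/5.9).
18 years is 1.52 doublings; 2^1.52 ≈ 2.9×.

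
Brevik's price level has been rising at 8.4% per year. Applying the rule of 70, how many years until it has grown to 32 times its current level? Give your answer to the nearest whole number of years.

Doubling time ≈ 70/8.4 = 8.33 years.
Getting to 32× needs 5 doublings: 5 × 8.33 ≈ 42 years.

42 years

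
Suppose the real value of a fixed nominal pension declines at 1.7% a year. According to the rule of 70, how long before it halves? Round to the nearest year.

approximately 41 years

The rule works in reverse for decay: 70/1.7 ≈ 41.18 years to halve.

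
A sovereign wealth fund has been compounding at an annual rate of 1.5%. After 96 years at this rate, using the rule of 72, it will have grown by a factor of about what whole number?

At 1.5% one doubling takes ≈ 48.00 years; 96 years is 2 of them, so ×4.

around 4 times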